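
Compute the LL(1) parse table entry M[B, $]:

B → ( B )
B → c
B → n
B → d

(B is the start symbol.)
To find M[B, $], we find productions for B where $ is in the predict set (PREDICT(N → α) = (FIRST(α) \ {ε}) ∪ (FOLLOW(N) if α ⇒* ε)).

B → ( B ): PREDICT = { '(' }
B → c: PREDICT = { 'c' }
B → n: PREDICT = { 'n' }
B → d: PREDICT = { 'd' }

M[B, $] is empty (no production applies)

Answer: Empty (error entry)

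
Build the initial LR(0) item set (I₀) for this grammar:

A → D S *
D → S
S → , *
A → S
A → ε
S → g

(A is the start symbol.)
First, augment the grammar with A' → A
I₀ = CLOSURE({ [A' → . A] }):
  [A' → . A] has the dot before A: add [A → . D S *], [A → . S], [A → .]
  [A → . D S *] has the dot before D: add [D → . S]
  [A → . S] has the dot before S: add [S → . , *], [S → . g]
No further items can be added.

I₀ = { [A → . D S *], [A → . S], [A → .], [A' → . A], [D → . S], [S → . , *], [S → . g] }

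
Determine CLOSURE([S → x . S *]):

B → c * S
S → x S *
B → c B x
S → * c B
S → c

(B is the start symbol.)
{ [S → . * c B], [S → . c], [S → . x S *], [S → x . S *] }

To compute CLOSURE, for each item [A → α.Bβ] where B is a non-terminal, add [B → .γ] for all productions B → γ; repeat for the newly added items until nothing changes.

Start with: [S → x . S *]
  [S → x . S *] has the dot before S: add [S → . x S *], [S → . * c B], [S → . c]
No further items can be added.

CLOSURE = { [S → . * c B], [S → . c], [S → . x S *], [S → x . S *] }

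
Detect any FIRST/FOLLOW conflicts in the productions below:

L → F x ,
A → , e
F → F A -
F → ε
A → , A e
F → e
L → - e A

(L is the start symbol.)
A FIRST/FOLLOW conflict occurs when a non-terminal N has a nullable alternative N → β (β ⇒* ε) and another alternative N → α with FIRST(α) ∩ FOLLOW(N) ≠ ∅: on such a lookahead the parser cannot decide between expanding α and letting N vanish via β.

Nullable non-terminals: F.
FIRST sets used below: FIRST(F) = { ',', 'e', ε }, FIRST(A) = { ',' }

F: nullable alternative(s) F → ε; FOLLOW(F) = { ',', 'x' }
  F → F A -: FIRST \ {ε} = { ',', 'e' } — overlaps FOLLOW(F) on { ',' }: CONFLICT
  F → ε: FIRST \ {ε} = { } — this is the only nullable alternative, skip
  F → e: FIRST \ {ε} = { 'e' } — disjoint from FOLLOW(F)

A, L have no nullable alternative, so no FIRST/FOLLOW check is needed there.

So the grammar has 1 FIRST/FOLLOW conflict (marked CONFLICT above).

Answer: Yes. F → F A '-' with FOLLOW(F) on { ',' }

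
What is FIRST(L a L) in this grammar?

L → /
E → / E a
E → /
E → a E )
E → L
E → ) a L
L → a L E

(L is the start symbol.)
{ '/', 'a' }

FIRST sets of the non-terminals involved (from the grammar, by fixed-point iteration):
  FIRST(L) = { '/', 'a' }

To compute FIRST(L a L), process the symbols left to right:
Symbol L is a non-terminal. Add FIRST(L) \ {ε} = { '/', 'a' }
L is not nullable (ε ∉ FIRST(L)), so stop here.
FIRST(L a L) = { '/', 'a' }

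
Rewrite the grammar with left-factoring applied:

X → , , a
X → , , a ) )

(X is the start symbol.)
Left-factoring transforms A → αβ₁ | αβ₂ into A → αA' and A' → β₁ | β₂
(α is the longest common prefix among the alternatives). Repeat until
no nonterminal has two alternatives with a common prefix.

Round 1: X has alternatives sharing prefix ', , a'. Introduce X': X → , , a X'
  Add: X' → ε
  Add: X' → ) )

No remaining common prefixes — done.

Resulting grammar:
X → , , a X'
X' → ε
X' → ) )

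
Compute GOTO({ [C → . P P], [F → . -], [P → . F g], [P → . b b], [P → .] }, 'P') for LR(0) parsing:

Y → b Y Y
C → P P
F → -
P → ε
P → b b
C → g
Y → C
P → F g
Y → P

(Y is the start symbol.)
{ [C → P . P], [F → . -], [P → . F g], [P → . b b], [P → .] }

GOTO(I, 'P') = CLOSURE({ [A → αX.β] : [A → α.Xβ] ∈ I, X = 'P' })

Items with dot before 'P', with the dot advanced:
  [C → . P P] → [C → P . P]
Closure of the advanced items:
  [C → P . P] has the dot before P: add [P → .], [P → . b b], [P → . F g]
  [P → . F g] has the dot before F: add [F → . -]

GOTO = { [C → P . P], [F → . -], [P → . F g], [P → . b b], [P → .] }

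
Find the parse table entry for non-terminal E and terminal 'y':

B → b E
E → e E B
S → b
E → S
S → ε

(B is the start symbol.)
To find M[E, 'y'], we find productions for E where 'y' is in the predict set (PREDICT(N → α) = (FIRST(α) \ {ε}) ∪ (FOLLOW(N) if α ⇒* ε)).

Relevant sets:
  FIRST(S) = { 'b', ε }
  FOLLOW(E) = { $, 'b' }

E → e E B: PREDICT = { 'e' }
E → S: PREDICT = { $, 'b' }

M[E, 'y'] is empty (no production applies)

Answer: Empty (error entry)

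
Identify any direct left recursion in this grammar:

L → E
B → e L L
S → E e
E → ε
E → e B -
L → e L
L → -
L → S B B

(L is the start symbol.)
Direct left recursion occurs when N → N α for some non-terminal N (the right-hand side begins with the left-hand side itself).

L → E: starts with E
B → e L L: starts with e
S → E e: starts with E
E → ε: starts with ε
E → e B -: starts with e
L → e L: starts with e
L → -: starts with '-'
L → S B B: starts with S

No direct left recursion found.

Answer: No direct left recursion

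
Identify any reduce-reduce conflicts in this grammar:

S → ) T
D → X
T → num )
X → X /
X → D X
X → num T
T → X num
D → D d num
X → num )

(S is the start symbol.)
Yes — I7: [T → num ) .] vs [X → num ) .]; I11: [D → X .] vs [X → D X .]

Augment with S' → S and build the canonical LR(0) collection (I0 = CLOSURE({[S' → . S]}), then GOTO on every symbol after a dot until no new states appear). It has 16 states:
  I0: { [S → . ) T], [S' → . S] }  — shift
  I1: { [D → . D d num], [D → . X], [S → ) . T], [T → . X num], [T → . num )], [X → . D X], [X → . X /], [X → . num )], [X → . num T] }  — shift
  I2: { [S' → S .] }  — accept
  I3: { [D → . D d num], [D → . X], [D → D . d num], [X → . D X], [X → . X /], [X → . num )], [X → . num T], [X → D . X] }  — shift
  I4: { [S → ) T .] }  — reduce
  I5: { [D → X .], [T → X . num], [X → X . /] }  — shift, reduce
  I6: { [D → . D d num], [D → . X], [T → . X num], [T → . num )], [T → num . )], [X → . D X], [X → . X /], [X → . num )], [X → . num T], [X → num . )], [X → num . T] }  — shift
  I7: { [T → num ) .], [X → num ) .] }  — 2 reduces
  I8: { [X → num T .] }  — reduce
  I9: { [X → X / .] }  — reduce
  I10: { [T → X num .] }  — reduce
  I11: { [D → X .], [X → D X .], [X → X . /] }  — shift, 2 reduces
  I12: { [D → D d . num] }  — shift
  I13: { [D → . D d num], [D → . X], [T → . X num], [T → . num )], [X → . D X], [X → . X /], [X → . num )], [X → . num T], [X → num . )], [X → num . T] }  — shift
  I14: { [X → num ) .] }  — reduce
  I15: { [D → D d num .] }  — reduce

I7 contains complete items [T → num ) .], [X → num ) .] — reduce-reduce conflict.
I11 contains complete items [D → X .], [X → D X .] — reduce-reduce conflict.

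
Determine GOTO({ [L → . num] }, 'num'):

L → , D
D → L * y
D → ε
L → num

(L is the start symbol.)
GOTO(I, 'num') = CLOSURE({ [A → αX.β] : [A → α.Xβ] ∈ I, X = 'num' })

Items with dot before 'num', with the dot advanced:
  [L → . num] → [L → num .]
Closure adds nothing (no advanced item has the dot before a non-terminal).

GOTO = { [L → num .] }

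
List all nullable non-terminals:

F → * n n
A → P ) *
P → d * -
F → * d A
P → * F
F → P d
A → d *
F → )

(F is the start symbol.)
None

There are no ε-productions, so no non-terminal can derive ε.
No non-terminals are nullable.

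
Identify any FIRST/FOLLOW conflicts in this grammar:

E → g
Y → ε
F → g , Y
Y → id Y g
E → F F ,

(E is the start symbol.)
Nullable non-terminals: Y.

Y: nullable alternative(s) Y → ε; FOLLOW(Y) = { ',', 'g' }
  Y → ε: FIRST \ {ε} = { } — this is the only nullable alternative, skip
  Y → id Y g: FIRST \ {ε} = { 'id' } — disjoint from FOLLOW(Y)

E, F have no nullable alternative, so no FIRST/FOLLOW check is needed there.

No FIRST/FOLLOW conflicts found.

Answer: No FIRST/FOLLOW conflicts.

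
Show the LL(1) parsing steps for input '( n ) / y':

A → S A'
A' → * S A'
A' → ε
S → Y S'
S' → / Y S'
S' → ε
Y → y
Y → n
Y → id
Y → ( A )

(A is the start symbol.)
LL(1) parsing maintains a stack (initially the start symbol over $) and the input. At each step: if the stack top is a terminal, match it against the current input token; if it is a non-terminal N, replace it with the RHS of M[N, lookahead] (the unique production whose predict set contains the lookahead).

Stack is shown with the top on the left.

Stack              Input        Action
--------------------------------------
A $                ( n ) / y $  output A → S A'
S A' $             ( n ) / y $  output S → Y S'
Y S' A' $          ( n ) / y $  output Y → ( A )
( A ) S' A' $      ( n ) / y $  match '('
A ) S' A' $        n ) / y $    output A → S A'
S A' ) S' A' $     n ) / y $    output S → Y S'
Y S' A' ) S' A' $  n ) / y $    output Y → n
n S' A' ) S' A' $  n ) / y $    match 'n'
S' A' ) S' A' $    ) / y $      output S' → ε
A' ) S' A' $       ) / y $      output A' → ε
) S' A' $          ) / y $      match ')'
S' A' $            / y $        output S' → / Y S'
/ Y S' A' $        / y $        match '/'
Y S' A' $          y $          output Y → y
y S' A' $          y $          match 'y'
S' A' $            $            output S' → ε
A' $               $            output A' → ε
$                  $            accept

The string is accepted.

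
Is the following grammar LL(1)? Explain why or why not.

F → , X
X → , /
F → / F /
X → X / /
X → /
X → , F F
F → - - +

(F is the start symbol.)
No. Predict set conflict for X: { ',' }

A grammar is LL(1) if for each non-terminal N with multiple productions, the predict sets of those productions are pairwise disjoint, where PREDICT(N → α) = (FIRST(α) \ {ε}) ∪ (FOLLOW(N) if α ⇒* ε).

Relevant sets:
  FIRST(X) = { ',', '/' }

For F:
  PREDICT(F → ',' X) = { ',' }
  PREDICT(F → '/' F '/') = { '/' }
  PREDICT(F → '-' '-' '+') = { '-' }
For X:
  PREDICT(X → ',' '/') = { ',' }
  PREDICT(X → X '/' '/') = { ',', '/' }
  PREDICT(X → '/') = { '/' }
  PREDICT(X → ',' F F) = { ',' }

Conflict found: Predict set conflict for X: { ',' }
The grammar is NOT LL(1).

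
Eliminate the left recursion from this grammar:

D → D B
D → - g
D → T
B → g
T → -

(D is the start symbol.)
D is directly left-recursive. The standard transformation for
  A → A α₁ | ... | A α_m | β₁ | ... | β_n
is
  A  → β₁ A' | ... | β_n A'
  A' → α₁ A' | ... | α_m A' | ε

D → - g becomes D → - g D'
D → T becomes D → T D'
D → D B becomes D' → B D'
Add D' → ε

Productions for other non-terminals are unchanged:
  B → g
  T → -

Resulting grammar:
D → - g D'
D → T D'
D' → B D'
D' → ε
B → g
T → -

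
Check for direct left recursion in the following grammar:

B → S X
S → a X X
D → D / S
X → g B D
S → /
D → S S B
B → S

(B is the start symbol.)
B → S X: starts with S
S → a X X: starts with a
D → D / S: LEFT RECURSIVE (starts with D)
X → g B D: starts with g
S → /: starts with '/'
D → S S B: starts with S
B → S: starts with S

The grammar has direct left recursion on: D.

Answer: Yes, D is left-recursive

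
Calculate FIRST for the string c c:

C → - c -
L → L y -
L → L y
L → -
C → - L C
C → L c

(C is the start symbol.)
To compute FIRST(c c), process the symbols left to right:
Symbol c is a terminal. Add 'c' and stop.
FIRST(c c) = { 'c' }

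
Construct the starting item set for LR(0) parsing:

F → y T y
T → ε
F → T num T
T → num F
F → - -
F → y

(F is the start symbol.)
{ [F → . - -], [F → . T num T], [F → . y T y], [F → . y], [F' → . F], [T → . num F], [T → .] }

First, augment the grammar with F' → F
I₀ = CLOSURE({ [F' → . F] }):
  [F' → . F] has the dot before F: add [F → . y T y], [F → . T num T], [F → . - -], [F → . y]
  [F → . T num T] has the dot before T: add [T → .], [T → . num F]
No further items can be added.

I₀ = { [F → . - -], [F → . T num T], [F → . y T y], [F → . y], [F' → . F], [T → . num F], [T → .] }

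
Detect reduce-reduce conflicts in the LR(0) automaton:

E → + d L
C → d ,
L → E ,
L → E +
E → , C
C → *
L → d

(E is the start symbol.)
No reduce-reduce conflicts

A reduce-reduce conflict occurs when an LR(0) state has two complete items [A → α .] and [B → β .] — both call for a reduction, and with no lookahead the parser cannot choose between them.

Augment with E' → E and build the canonical LR(0) collection (I0 = CLOSURE({[E' → . E]}), then GOTO on every symbol after a dot until no new states appear). It has 14 states:
  I0: { [E → . + d L], [E → . , C], [E' → . E] }  — shift
  I1: { [E → + . d L] }  — shift
  I2: { [C → . *], [C → . d ,], [E → , . C] }  — shift
  I3: { [E' → E .] }  — accept
  I4: { [C → * .] }  — reduce
  I5: { [E → , C .] }  — reduce
  I6: { [C → d . ,] }  — shift
  I7: { [C → d , .] }  — reduce
  I8: { [E → + d . L], [E → . + d L], [E → . , C], [L → . E +], [L → . E ,], [L → . d] }  — shift
  I9: { [L → E . +], [L → E . ,] }  — shift
  I10: { [E → + d L .] }  — reduce
  I11: { [L → d .] }  — reduce
  I12: { [L → E + .] }  — reduce
  I13: { [L → E , .] }  — reduce

No state contains more than one complete item.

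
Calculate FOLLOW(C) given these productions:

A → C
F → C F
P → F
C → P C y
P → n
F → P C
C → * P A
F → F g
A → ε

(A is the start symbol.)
{ $, '*', 'g', 'n', 'y' }

To compute FOLLOW(C), find every occurrence of C on a right-hand side N → α C β: add FIRST(β) \ {ε}, and if β is empty or nullable also add FOLLOW(N). Iterate to a fixed point.

In A → C: C is at the end, add FOLLOW(A)
In F → C F: C is followed by F, add FIRST(F) \ {ε} = { '*', 'n' }
In C → P C y: C is followed by y, add FIRST(y) \ {ε} = { 'y' }
In F → P C: C is at the end, add FOLLOW(F)

The FOLLOW sets referred to above (computed the same way, to a fixed point):
  FOLLOW(A) = { $, '*', 'g', 'n', 'y' }
  FOLLOW(F) = { $, '*', 'g', 'n', 'y' }

Taking the union: FOLLOW(C) = { $, '*', 'g', 'n', 'y' }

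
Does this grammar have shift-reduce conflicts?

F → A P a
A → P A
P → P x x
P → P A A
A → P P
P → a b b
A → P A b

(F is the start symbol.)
Yes — I7: [A → P A .] vs [A → P A . b]; I8: [A → P P .] vs [P → P . x x]; I15: [F → A P a .] vs [P → a . b b]

Augment with F' → F and build the canonical LR(0) collection (I0 = CLOSURE({[F' → . F]}), then GOTO on every symbol after a dot until no new states appear). It has 16 states:
  I0: { [A → . P A b], [A → . P A], [A → . P P], [F → . A P a], [F' → . F], [P → . P A A], [P → . P x x], [P → . a b b] }  — shift
  I1: { [F → A . P a], [P → . P A A], [P → . P x x], [P → . a b b] }  — shift
  I2: { [F' → F .] }  — accept
  I3: { [A → . P A b], [A → . P A], [A → . P P], [A → P . A b], [A → P . A], [A → P . P], [P → . P A A], [P → . P x x], [P → . a b b], [P → P . A A], [P → P . x x] }  — shift
  I4: { [P → a . b b] }  — shift
  I5: { [P → a b . b] }  — shift
  I6: { [P → a b b .] }  — reduce
  I7: { [A → . P A b], [A → . P A], [A → . P P], [A → P A . b], [A → P A .], [P → . P A A], [P → . P x x], [P → . a b b], [P → P A . A] }  — shift, reduce
  I8: { [A → . P A b], [A → . P A], [A → . P P], [A → P . A b], [A → P . A], [A → P . P], [A → P P .], [P → . P A A], [P → . P x x], [P → . a b b], [P → P . A A], [P → P . x x] }  — shift, reduce
  I9: { [P → P x . x] }  — shift
  I10: { [P → P x x .] }  — reduce
  I11: { [P → P A A .] }  — reduce
  I12: { [A → P A b .] }  — reduce
  I13: { [A → . P A b], [A → . P A], [A → . P P], [F → A P . a], [P → . P A A], [P → . P x x], [P → . a b b], [P → P . A A], [P → P . x x] }  — shift
  I14: { [A → . P A b], [A → . P A], [A → . P P], [P → . P A A], [P → . P x x], [P → . a b b], [P → P A . A] }  — shift
  I15: { [F → A P a .], [P → a . b b] }  — shift, reduce

I7 contains reduce item [A → P A .] and shift items [A → P A . b], [P → . a b b] — shift-reduce conflict.
I8 contains reduce item [A → P P .] and shift items [P → P . x x], [P → . a b b] — shift-reduce conflict.
I15 contains reduce item [F → A P a .] and shift item [P → a . b b] — shift-reduce conflict.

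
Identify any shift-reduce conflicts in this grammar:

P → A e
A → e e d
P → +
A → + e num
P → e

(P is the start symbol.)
Yes — I1: [P → + .] vs [A → + . e num]; I4: [P → e .] vs [A → e . e d]

A shift-reduce conflict occurs when an LR(0) state has both:
  - a complete (reduce) item [A → α .] (dot at the end), and
  - a shift item [B → β . c γ] (dot before a terminal).

Augment with P' → P and build the canonical LR(0) collection (I0 = CLOSURE({[P' → . P]}), then GOTO on every symbol after a dot until no new states appear). It has 10 states:
  I0: { [A → . + e num], [A → . e e d], [P → . +], [P → . A e], [P → . e], [P' → . P] }  — shift
  I1: { [A → + . e num], [P → + .] }  — shift, reduce
  I2: { [P → A . e] }  — shift
  I3: { [P' → P .] }  — accept
  I4: { [A → e . e d], [P → e .] }  — shift, reduce
  I5: { [A → e e . d] }  — shift
  I6: { [A → e e d .] }  — reduce
  I7: { [P → A e .] }  — reduce
  I8: { [A → + e . num] }  — shift
  I9: { [A → + e num .] }  — reduce

I1 contains reduce item [P → + .] and shift item [A → + . e num] — shift-reduce conflict.
I4 contains reduce item [P → e .] and shift item [A → e . e d] — shift-reduce conflict.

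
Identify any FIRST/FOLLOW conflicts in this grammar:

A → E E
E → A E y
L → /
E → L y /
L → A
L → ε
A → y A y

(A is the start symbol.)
Yes. L → A with FOLLOW(L) on { 'y' }

Nullable non-terminals: L.
FIRST sets used below: FIRST(A) = { '/', 'y' }

L: nullable alternative(s) L → ε; FOLLOW(L) = { 'y' }
  L → /: FIRST \ {ε} = { '/' } — disjoint from FOLLOW(L)
  L → A: FIRST \ {ε} = { '/', 'y' } — overlaps FOLLOW(L) on { 'y' }: CONFLICT
  L → ε: FIRST \ {ε} = { } — this is the only nullable alternative, skip

A, E have no nullable alternative, so no FIRST/FOLLOW check is needed there.

So the grammar has 1 FIRST/FOLLOW conflict (marked CONFLICT above).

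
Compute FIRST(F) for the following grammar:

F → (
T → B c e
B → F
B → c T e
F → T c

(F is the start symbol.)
To compute FIRST(F), examine every production with F on the left-hand side, reading each right-hand side left to right until a non-nullable symbol is reached.

FIRST sets of the other non-terminals involved (by the same procedure, iterated to a fixed point):
  FIRST(T) = { '(', 'c' }

From F → (:
  - '(' is a terminal: add '(' and stop
From F → T c:
  - T is a non-terminal: add FIRST(T) \ {ε} = { '(', 'c' }
    T is not nullable, so stop

Collecting: FIRST(F) = { '(', 'c' }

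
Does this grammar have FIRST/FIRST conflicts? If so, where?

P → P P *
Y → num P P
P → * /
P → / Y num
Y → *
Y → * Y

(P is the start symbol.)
Yes. P → P P '*' / P → '*' '/' on { '*' }; P → P P '*' / P → '/' Y num on { '/' }; Y → '*' / Y → '*' Y on { '*' }

A FIRST/FIRST conflict occurs when two productions N → α and N → β for the same non-terminal have FIRST(α) ∩ FIRST(β) ≠ ∅ (with ε ∈ FIRST of a nullable right-hand side, so two nullable alternatives also conflict).

FIRST sets of the non-terminals at (or reachable through a nullable prefix from) the front of some alternative:
  FIRST(P) = { '*', '/' }

Productions for P:
  P → P P *: FIRST = { '*', '/' }
  P → * /: FIRST = { '*' }
  P → / Y num: FIRST = { '/' }
Productions for Y:
  Y → num P P: FIRST = { 'num' }
  Y → *: FIRST = { '*' }
  Y → * Y: FIRST = { '*' }

Conflict for P: P → P P * and P → * /
  Overlap: { '*' }
Conflict for P: P → P P * and P → / Y num
  Overlap: { '/' }
Conflict for Y: Y → * and Y → * Y
  Overlap: { '*' }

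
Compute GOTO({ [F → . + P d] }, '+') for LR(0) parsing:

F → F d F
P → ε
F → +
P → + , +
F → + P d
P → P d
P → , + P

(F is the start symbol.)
GOTO(I, '+') = CLOSURE({ [A → αX.β] : [A → α.Xβ] ∈ I, X = '+' })

Items with dot before '+', with the dot advanced:
  [F → . + P d] → [F → + . P d]
Closure of the advanced items:
  [F → + . P d] has the dot before P: add [P → .], [P → . + , +], [P → . P d], [P → . , + P]

GOTO = { [F → + . P d], [P → . + , +], [P → . , + P], [P → . P d], [P → .] }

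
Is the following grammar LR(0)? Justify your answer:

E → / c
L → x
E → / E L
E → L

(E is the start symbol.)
A grammar is LR(0) if no state in the canonical LR(0) collection has:
  - both a shift item (dot before a terminal) and a complete item (shift-reduce conflict), or
  - two or more complete items (reduce-reduce conflict; the accept item [E' → E .] counts as a complete item here).

Augment with E' → E and build the canonical LR(0) collection (I0 = CLOSURE({[E' → . E]}), then GOTO on every symbol after a dot until no new states appear). It has 8 states:
  I0: { [E → . / E L], [E → . / c], [E → . L], [E' → . E], [L → . x] }  — shift
  I1: { [E → . / E L], [E → . / c], [E → . L], [E → / . E L], [E → / . c], [L → . x] }  — shift
  I2: { [E' → E .] }  — accept
  I3: { [E → L .] }  — reduce
  I4: { [L → x .] }  — reduce
  I5: { [E → / E . L], [L → . x] }  — shift
  I6: { [E → / c .] }  — reduce
  I7: { [E → / E L .] }  — reduce

Every state is either a pure shift/goto state or contains exactly one complete item and nothing to shift — no conflicts. The grammar is LR(0).

Answer: Yes, the grammar is LR(0)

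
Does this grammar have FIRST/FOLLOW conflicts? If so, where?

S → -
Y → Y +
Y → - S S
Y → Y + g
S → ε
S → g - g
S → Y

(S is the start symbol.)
Nullable non-terminals: S.
FIRST sets used below: FIRST(Y) = { '-' }

S: nullable alternative(s) S → ε; FOLLOW(S) = { $, '+', '-', 'g' }
  S → -: FIRST \ {ε} = { '-' } — overlaps FOLLOW(S) on { '-' }: CONFLICT
  S → ε: FIRST \ {ε} = { } — this is the only nullable alternative, skip
  S → g - g: FIRST \ {ε} = { 'g' } — overlaps FOLLOW(S) on { 'g' }: CONFLICT
  S → Y: FIRST \ {ε} = { '-' } — overlaps FOLLOW(S) on { '-' }: CONFLICT

Y has no nullable alternative, so no FIRST/FOLLOW check is needed there.

So the grammar has 3 FIRST/FOLLOW conflicts (marked CONFLICT above).

Answer: Yes. S → '-' with FOLLOW(S) on { '-' }; S → g '-' g with FOLLOW(S) on { 'g' }; S → Y with FOLLOW(S) on { '-' }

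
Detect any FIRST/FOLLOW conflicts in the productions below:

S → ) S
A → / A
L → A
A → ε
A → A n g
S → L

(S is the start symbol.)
Yes. A → A n g with FOLLOW(A) on { 'n' }

A FIRST/FOLLOW conflict occurs when a non-terminal N has a nullable alternative N → β (β ⇒* ε) and another alternative N → α with FIRST(α) ∩ FOLLOW(N) ≠ ∅: on such a lookahead the parser cannot decide between expanding α and letting N vanish via β.

Nullable non-terminals: A, L, S.
FIRST sets used below: FIRST(A) = { '/', 'n', ε }, FIRST(L) = { '/', 'n', ε }

A: nullable alternative(s) A → ε; FOLLOW(A) = { $, 'n' }
  A → / A: FIRST \ {ε} = { '/' } — disjoint from FOLLOW(A)
  A → ε: FIRST \ {ε} = { } — this is the only nullable alternative, skip
  A → A n g: FIRST \ {ε} = { '/', 'n' } — overlaps FOLLOW(A) on { 'n' }: CONFLICT
L has a nullable alternative but only one production, so nothing to check.

S: nullable alternative(s) S → L; FOLLOW(S) = { $ }
  S → ) S: FIRST \ {ε} = { ')' } — disjoint from FOLLOW(S)
  S → L: FIRST \ {ε} = { '/', 'n' } — this is the only nullable alternative, skip

So the grammar has 1 FIRST/FOLLOW conflict (marked CONFLICT above).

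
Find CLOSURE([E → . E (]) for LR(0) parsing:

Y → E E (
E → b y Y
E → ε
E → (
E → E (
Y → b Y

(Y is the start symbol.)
To compute CLOSURE, for each item [A → α.Bβ] where B is a non-terminal, add [B → .γ] for all productions B → γ; repeat for the newly added items until nothing changes.

Start with: [E → . E (]
  [E → . E (] has the dot before E: add [E → . b y Y], [E → .], [E → . (]
No further items can be added.

CLOSURE = { [E → . (], [E → . E (], [E → . b y Y], [E → .] }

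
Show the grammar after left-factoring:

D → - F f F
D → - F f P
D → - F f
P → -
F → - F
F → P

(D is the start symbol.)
D → - F f D'
D' → F
D' → P
D' → ε
P → -
F → - F
F → P

Left-factoring transforms A → αβ₁ | αβ₂ into A → αA' and A' → β₁ | β₂
(α is the longest common prefix among the alternatives). Repeat until
no nonterminal has two alternatives with a common prefix.

Round 1: D has alternatives sharing prefix '- F f'. Introduce D': D → - F f D'
  Add: D' → F
  Add: D' → P
  Add: D' → ε

No remaining common prefixes — done.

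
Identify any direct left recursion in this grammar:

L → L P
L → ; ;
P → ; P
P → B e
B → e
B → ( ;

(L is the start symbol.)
Yes, L is left-recursive

L → L P: LEFT RECURSIVE (starts with L)
L → ; ;: starts with ';'
P → ; P: starts with ';'
P → B e: starts with B
B → e: starts with e
B → ( ;: starts with '('

The grammar has direct left recursion on: L.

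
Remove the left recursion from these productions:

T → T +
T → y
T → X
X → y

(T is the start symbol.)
T is directly left-recursive. The standard transformation for
  A → A α₁ | ... | A α_m | β₁ | ... | β_n
is
  A  → β₁ A' | ... | β_n A'
  A' → α₁ A' | ... | α_m A' | ε

T → y becomes T → y T'
T → X becomes T → X T'
T → T + becomes T' → + T'
Add T' → ε

Productions for other non-terminals are unchanged:
  X → y

Resulting grammar:
T → y T'
T → X T'
T' → + T'
T' → ε
X → y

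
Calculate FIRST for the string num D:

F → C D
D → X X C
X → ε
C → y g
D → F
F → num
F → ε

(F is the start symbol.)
{ 'num' }

To compute FIRST(num D), process the symbols left to right:
Symbol num is a terminal. Add 'num' and stop.
FIRST(num D) = { 'num' }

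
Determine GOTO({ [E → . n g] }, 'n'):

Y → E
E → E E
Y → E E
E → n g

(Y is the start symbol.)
GOTO(I, 'n') = CLOSURE({ [A → αX.β] : [A → α.Xβ] ∈ I, X = 'n' })

Items with dot before 'n', with the dot advanced:
  [E → . n g] → [E → n . g]
Closure adds nothing (no advanced item has the dot before a non-terminal).

GOTO = { [E → n . g] }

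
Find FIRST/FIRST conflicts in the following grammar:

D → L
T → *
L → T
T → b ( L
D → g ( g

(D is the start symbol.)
No FIRST/FIRST conflicts.

A FIRST/FIRST conflict occurs when two productions N → α and N → β for the same non-terminal have FIRST(α) ∩ FIRST(β) ≠ ∅ (with ε ∈ FIRST of a nullable right-hand side, so two nullable alternatives also conflict).

FIRST sets of the non-terminals at (or reachable through a nullable prefix from) the front of some alternative:
  FIRST(L) = { '*', 'b' }

Productions for D:
  D → L: FIRST = { '*', 'b' }
  D → g ( g: FIRST = { 'g' }
Productions for T:
  T → *: FIRST = { '*' }
  T → b ( L: FIRST = { 'b' }
L has only one production, so no FIRST/FIRST conflict is possible there.

All alternatives of each non-terminal have pairwise disjoint FIRST sets.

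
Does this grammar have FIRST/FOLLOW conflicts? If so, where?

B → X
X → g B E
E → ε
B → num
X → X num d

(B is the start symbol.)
A FIRST/FOLLOW conflict occurs when a non-terminal N has a nullable alternative N → β (β ⇒* ε) and another alternative N → α with FIRST(α) ∩ FOLLOW(N) ≠ ∅: on such a lookahead the parser cannot decide between expanding α and letting N vanish via β.

Nullable non-terminals: E.
E has a nullable alternative but only one production, so nothing to check.

B, X have no nullable alternative, so no FIRST/FOLLOW check is needed there.

No FIRST/FOLLOW conflicts found.

Answer: No FIRST/FOLLOW conflicts.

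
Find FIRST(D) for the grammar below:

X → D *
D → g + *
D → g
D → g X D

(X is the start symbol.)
{ 'g' }

To compute FIRST(D), examine every production with D on the left-hand side, reading each right-hand side left to right until a non-nullable symbol is reached.

From D → g + *:
  - g is a terminal: add 'g' and stop
From D → g:
  - g is a terminal: add 'g' and stop
From D → g X D:
  - g is a terminal: add 'g' and stop

Collecting: FIRST(D) = { 'g' }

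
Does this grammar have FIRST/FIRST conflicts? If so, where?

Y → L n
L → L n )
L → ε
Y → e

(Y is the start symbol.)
A FIRST/FIRST conflict occurs when two productions N → α and N → β for the same non-terminal have FIRST(α) ∩ FIRST(β) ≠ ∅ (with ε ∈ FIRST of a nullable right-hand side, so two nullable alternatives also conflict).

FIRST sets of the non-terminals at (or reachable through a nullable prefix from) the front of some alternative:
  FIRST(L) = { 'n', ε }

Productions for Y:
  Y → L n: FIRST = { 'n' }
  Y → e: FIRST = { 'e' }
Productions for L:
  L → L n ): FIRST = { 'n' }
  L → ε: FIRST = { ε }

All alternatives of each non-terminal have pairwise disjoint FIRST sets.

Answer: No FIRST/FIRST conflicts.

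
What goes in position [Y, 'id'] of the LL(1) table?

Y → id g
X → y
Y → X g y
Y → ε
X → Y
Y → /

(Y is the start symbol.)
Y → id g, Y → X g y

To find M[Y, 'id'], we find productions for Y where 'id' is in the predict set (PREDICT(N → α) = (FIRST(α) \ {ε}) ∪ (FOLLOW(N) if α ⇒* ε)).

Relevant sets:
  FIRST(X) = { '/', 'g', 'id', 'y', ε }
  FOLLOW(Y) = { $, 'g' }

Y → id g: PREDICT = { 'id' }
  'id' is in predict set, so this production goes in M[Y, 'id']
Y → X g y: PREDICT = { '/', 'g', 'id', 'y' }
  'id' is in predict set, so this production goes in M[Y, 'id']
Y → ε: PREDICT = { $, 'g' }
Y → /: PREDICT = { '/' }

M[Y, 'id'] = Y → id g, Y → X g y  (a multiply-defined cell — the grammar is not LL(1))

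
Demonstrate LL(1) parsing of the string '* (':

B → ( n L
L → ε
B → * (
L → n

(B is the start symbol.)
Stack is shown with the top on the left.

Stack  Input  Action
--------------------
B $    * ( $  output B → * (
* ( $  * ( $  match '*'
( $    ( $    match '('
$      $      accept

The string is accepted.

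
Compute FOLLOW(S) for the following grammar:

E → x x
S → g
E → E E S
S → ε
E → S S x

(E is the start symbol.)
{ $, 'g', 'x' }

To compute FOLLOW(S), find every occurrence of S on a right-hand side N → α S β: add FIRST(β) \ {ε}, and if β is empty or nullable also add FOLLOW(N). Iterate to a fixed point.

In E → E E S: S is at the end, add FOLLOW(E)
In E → S S x: S is followed by S x, add FIRST(S x) \ {ε} = { 'g', 'x' }
In E → S S x: S is followed by x, add FIRST(x) \ {ε} = { 'x' }

The FOLLOW sets referred to above (computed the same way, to a fixed point):
  FOLLOW(E) = { $, 'g', 'x' }

Taking the union: FOLLOW(S) = { $, 'g', 'x' }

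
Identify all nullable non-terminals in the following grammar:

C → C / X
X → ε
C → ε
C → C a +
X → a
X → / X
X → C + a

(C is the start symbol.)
A non-terminal is nullable if it can derive ε (the empty string): either it has an ε-production, or it has a production whose right-hand side consists entirely of nullable non-terminals.

ε-productions: X → ε, C → ε
So X, C are immediately nullable.
Every non-terminal is now nullable.
Nullable = { 'C', 'X' }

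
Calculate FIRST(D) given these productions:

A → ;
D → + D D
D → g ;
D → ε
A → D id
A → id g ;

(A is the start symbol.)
From D → + D D:
  - '+' is a terminal: add '+' and stop
From D → g ;:
  - g is a terminal: add 'g' and stop
From D → ε:
  - ε-production, so ε ∈ FIRST(D)

Collecting: FIRST(D) = { '+', 'g', ε }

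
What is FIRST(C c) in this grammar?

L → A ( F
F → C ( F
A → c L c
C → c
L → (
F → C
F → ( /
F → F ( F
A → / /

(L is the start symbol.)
FIRST sets of the non-terminals involved (from the grammar, by fixed-point iteration):
  FIRST(C) = { 'c' }

To compute FIRST(C c), process the symbols left to right:
Symbol C is a non-terminal. Add FIRST(C) \ {ε} = { 'c' }
C is not nullable (ε ∉ FIRST(C)), so stop here.
FIRST(C c) = { 'c' }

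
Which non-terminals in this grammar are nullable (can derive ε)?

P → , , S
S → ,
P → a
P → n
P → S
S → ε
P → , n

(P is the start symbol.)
{ 'P', 'S' }

A non-terminal is nullable if it can derive ε (the empty string): either it has an ε-production, or it has a production whose right-hand side consists entirely of nullable non-terminals.

ε-productions: S → ε
So S is immediately nullable.
P → S: every symbol on the right is nullable, so P is nullable too.
Every non-terminal is now nullable.
Nullable = { 'P', 'S' }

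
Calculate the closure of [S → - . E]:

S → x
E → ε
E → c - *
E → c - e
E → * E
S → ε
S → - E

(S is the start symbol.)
Start with: [S → - . E]
  [S → - . E] has the dot before E: add [E → .], [E → . c - *], [E → . c - e], [E → . * E]
No further items can be added.

CLOSURE = { [E → . * E], [E → . c - *], [E → . c - e], [E → .], [S → - . E] }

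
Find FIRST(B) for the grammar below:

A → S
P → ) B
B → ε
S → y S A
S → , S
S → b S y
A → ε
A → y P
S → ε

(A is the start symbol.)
To compute FIRST(B), examine every production with B on the left-hand side, reading each right-hand side left to right until a non-nullable symbol is reached.

From B → ε:
  - ε-production, so ε ∈ FIRST(B)

Collecting: FIRST(B) = { ε }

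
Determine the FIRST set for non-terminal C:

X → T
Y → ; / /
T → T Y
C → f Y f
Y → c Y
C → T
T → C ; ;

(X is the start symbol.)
{ 'f' }

To compute FIRST(C), examine every production with C on the left-hand side, reading each right-hand side left to right until a non-nullable symbol is reached.

FIRST sets of the other non-terminals involved (by the same procedure, iterated to a fixed point):
  FIRST(T) = { 'f' }

From C → f Y f:
  - f is a terminal: add 'f' and stop
From C → T:
  - T is a non-terminal: add FIRST(T) \ {ε} = { 'f' }
    T is not nullable, so stop

Collecting: FIRST(C) = { 'f' }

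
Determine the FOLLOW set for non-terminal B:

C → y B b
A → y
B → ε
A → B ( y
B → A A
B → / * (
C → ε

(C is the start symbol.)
In C → y B b: B is followed by b, add FIRST(b) \ {ε} = { 'b' }
In A → B ( y: B is followed by '(' y, add FIRST('(' y) \ {ε} = { '(' }

Taking the union: FOLLOW(B) = { '(', 'b' }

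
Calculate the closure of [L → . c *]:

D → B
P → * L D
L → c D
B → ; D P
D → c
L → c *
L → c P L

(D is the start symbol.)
Start with: [L → . c *]
The dot precedes the terminal c, so nothing is added.

CLOSURE = { [L → . c *] }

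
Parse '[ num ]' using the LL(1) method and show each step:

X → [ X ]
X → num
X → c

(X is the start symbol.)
Stack is shown with the top on the left.

Stack    Input      Action
--------------------------
X $      [ num ] $  output X → [ X ]
[ X ] $  [ num ] $  match '['
X ] $    num ] $    output X → num
num ] $  num ] $    match 'num'
] $      ] $        match ']'
$        $          accept

The string is accepted.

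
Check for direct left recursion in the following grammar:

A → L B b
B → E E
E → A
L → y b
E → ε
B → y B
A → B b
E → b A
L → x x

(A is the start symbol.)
No direct left recursion

Direct left recursion occurs when N → N α for some non-terminal N (the right-hand side begins with the left-hand side itself).

A → L B b: starts with L
B → E E: starts with E
E → A: starts with A
L → y b: starts with y
E → ε: starts with ε
B → y B: starts with y
A → B b: starts with B
E → b A: starts with b
L → x x: starts with x

No direct left recursion found.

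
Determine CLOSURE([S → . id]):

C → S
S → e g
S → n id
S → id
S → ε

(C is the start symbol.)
{ [S → . id] }

Start with: [S → . id]
The dot precedes the terminal id, so nothing is added.

CLOSURE = { [S → . id] }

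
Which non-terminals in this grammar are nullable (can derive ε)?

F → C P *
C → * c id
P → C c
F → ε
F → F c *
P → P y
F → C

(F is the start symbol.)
A non-terminal is nullable if it can derive ε (the empty string): either it has an ε-production, or it has a production whose right-hand side consists entirely of nullable non-terminals.

ε-productions: F → ε
So F is immediately nullable.
No further non-terminal can be added: every production for the remaining non-terminals contains a terminal or a non-nullable non-terminal.
Nullable = { 'F' }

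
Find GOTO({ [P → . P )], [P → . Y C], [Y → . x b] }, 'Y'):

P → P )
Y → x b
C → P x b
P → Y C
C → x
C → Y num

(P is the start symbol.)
{ [C → . P x b], [C → . Y num], [C → . x], [P → . P )], [P → . Y C], [P → Y . C], [Y → . x b] }

GOTO(I, 'Y') = CLOSURE({ [A → αX.β] : [A → α.Xβ] ∈ I, X = 'Y' })

Items with dot before 'Y', with the dot advanced:
  [P → . Y C] → [P → Y . C]
Closure of the advanced items:
  [P → Y . C] has the dot before C: add [C → . P x b], [C → . x], [C → . Y num]
  [C → . P x b] has the dot before P: add [P → . P )], [P → . Y C]
  [C → . Y num] has the dot before Y: add [Y → . x b]

GOTO = { [C → . P x b], [C → . Y num], [C → . x], [P → . P )], [P → . Y C], [P → Y . C], [Y → . x b] }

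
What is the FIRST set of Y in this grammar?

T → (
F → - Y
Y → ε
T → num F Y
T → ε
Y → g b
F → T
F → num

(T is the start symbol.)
To compute FIRST(Y), examine every production with Y on the left-hand side, reading each right-hand side left to right until a non-nullable symbol is reached.

From Y → ε:
  - ε-production, so ε ∈ FIRST(Y)
From Y → g b:
  - g is a terminal: add 'g' and stop

Collecting: FIRST(Y) = { 'g', ε }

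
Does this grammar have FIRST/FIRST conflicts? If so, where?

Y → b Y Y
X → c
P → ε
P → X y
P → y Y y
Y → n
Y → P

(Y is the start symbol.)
No FIRST/FIRST conflicts.

A FIRST/FIRST conflict occurs when two productions N → α and N → β for the same non-terminal have FIRST(α) ∩ FIRST(β) ≠ ∅ (with ε ∈ FIRST of a nullable right-hand side, so two nullable alternatives also conflict).

FIRST sets of the non-terminals at (or reachable through a nullable prefix from) the front of some alternative:
  FIRST(P) = { 'c', 'y', ε }
  FIRST(X) = { 'c' }

Productions for Y:
  Y → b Y Y: FIRST = { 'b' }
  Y → n: FIRST = { 'n' }
  Y → P: FIRST = { 'c', 'y', ε }
Productions for P:
  P → ε: FIRST = { ε }
  P → X y: FIRST = { 'c' }
  P → y Y y: FIRST = { 'y' }
X has only one production, so no FIRST/FIRST conflict is possible there.

All alternatives of each non-terminal have pairwise disjoint FIRST sets.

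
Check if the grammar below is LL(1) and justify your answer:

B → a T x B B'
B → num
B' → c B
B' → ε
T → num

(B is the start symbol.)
No. Predict set conflict for B': { 'c' }

Relevant sets:
  FOLLOW(B') = { $, 'c' }

For B:
  PREDICT(B → a T x B B') = { 'a' }
  PREDICT(B → num) = { 'num' }
For B':
  PREDICT(B' → c B) = { 'c' }
  PREDICT(B' → ε) = { $, 'c' }
T has a single production, so nothing to check there.

Conflict found: Predict set conflict for B': { 'c' }
The grammar is NOT LL(1).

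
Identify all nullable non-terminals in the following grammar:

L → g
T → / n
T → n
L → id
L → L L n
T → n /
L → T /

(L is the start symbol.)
There are no ε-productions, so no non-terminal can derive ε.
No non-terminals are nullable.

Answer: None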